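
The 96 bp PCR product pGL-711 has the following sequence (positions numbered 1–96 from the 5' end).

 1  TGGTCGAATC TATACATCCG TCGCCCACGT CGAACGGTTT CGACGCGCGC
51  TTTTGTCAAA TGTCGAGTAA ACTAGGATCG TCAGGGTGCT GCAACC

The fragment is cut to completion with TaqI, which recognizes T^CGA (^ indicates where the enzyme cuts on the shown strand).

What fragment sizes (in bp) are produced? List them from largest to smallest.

33, 26, 23, 10, 4 bp

TaqI sites (TCGA) start at positions 4, 30, 40, 63.
TaqI cuts after the first base of each site, so after positions 4, 30, 40, 63.
Linear molecule, 4 cuts → 5 fragments:
  1–4 → 4 bp
  5–30 → 26 bp
  31–40 → 10 bp
  41–63 → 23 bp
  64–96 → 33 bp
Sorted largest to smallest: 33, 26, 23, 10, 4 bp.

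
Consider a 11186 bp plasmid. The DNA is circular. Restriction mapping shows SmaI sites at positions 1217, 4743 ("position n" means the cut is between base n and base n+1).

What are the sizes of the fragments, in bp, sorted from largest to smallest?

7660, 3526 bp

Circular molecule, 2 cuts → 2 fragments:
  4743 − 1217 = 3526 bp
  wrap: 11186 − 4743 + 1217 = 7660 bp
Sorted largest to smallest: 7660, 3526 bp.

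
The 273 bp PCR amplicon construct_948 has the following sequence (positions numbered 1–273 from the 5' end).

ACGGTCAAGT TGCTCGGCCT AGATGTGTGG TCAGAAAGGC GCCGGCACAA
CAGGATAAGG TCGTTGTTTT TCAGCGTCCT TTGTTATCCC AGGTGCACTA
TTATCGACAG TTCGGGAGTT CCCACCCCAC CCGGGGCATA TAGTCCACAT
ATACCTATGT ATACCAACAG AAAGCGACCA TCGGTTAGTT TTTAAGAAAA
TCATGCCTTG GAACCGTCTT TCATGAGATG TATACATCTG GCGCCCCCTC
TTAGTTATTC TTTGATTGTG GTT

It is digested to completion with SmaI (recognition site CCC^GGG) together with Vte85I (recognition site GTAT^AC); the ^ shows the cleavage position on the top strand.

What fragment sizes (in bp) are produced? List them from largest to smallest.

132, 71, 40, 30 bp

The SmaI site (CCCGGG) starts at position 130.
SmaI cuts after base 3 of each site, so after position 132.
Vte85I sites (GTATAC) start at positions 159, 230.
Vte85I cuts after base 4 of each site, so after positions 162, 233.
Combined cut positions: 132, 162, 233.
Linear molecule, 3 cuts → 4 fragments:
  1–132 → 132 bp
  133–162 → 30 bp
  163–233 → 71 bp
  234–273 → 40 bp
Sorted largest to smallest: 132, 71, 40, 30 bp.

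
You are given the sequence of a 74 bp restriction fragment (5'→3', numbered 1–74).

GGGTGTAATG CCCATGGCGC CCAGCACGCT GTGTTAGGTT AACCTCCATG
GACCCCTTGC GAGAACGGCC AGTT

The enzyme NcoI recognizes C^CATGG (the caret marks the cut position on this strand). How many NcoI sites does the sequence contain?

CCATGG occurs starting at positions 12, 46.
NcoI cuts at 2 sites.

2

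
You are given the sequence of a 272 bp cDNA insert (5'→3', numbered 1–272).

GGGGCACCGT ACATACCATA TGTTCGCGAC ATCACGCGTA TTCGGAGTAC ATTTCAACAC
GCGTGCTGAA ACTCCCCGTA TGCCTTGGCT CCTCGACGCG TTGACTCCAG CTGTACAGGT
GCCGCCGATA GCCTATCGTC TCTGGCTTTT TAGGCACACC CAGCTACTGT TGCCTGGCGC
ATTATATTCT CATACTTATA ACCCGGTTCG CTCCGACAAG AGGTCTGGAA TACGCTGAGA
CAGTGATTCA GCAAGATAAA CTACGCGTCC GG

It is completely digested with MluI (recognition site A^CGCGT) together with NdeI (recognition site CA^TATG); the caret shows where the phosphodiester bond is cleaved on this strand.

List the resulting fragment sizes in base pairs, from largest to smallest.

MluI sites (ACGCGT) start at positions 34, 59, 96, 263.
MluI cuts after the first base of each site, so after positions 34, 59, 96, 263.
The NdeI site (CATATG) starts at position 17.
NdeI cuts after base 2 of each site, so after position 18.
Combined cut positions: 18, 34, 59, 96, 263.
Linear molecule, 5 cuts → 6 fragments:
  1–18 → 18 bp
  19–34 → 16 bp
  35–59 → 25 bp
  60–96 → 37 bp
  97–263 → 167 bp
  264–272 → 9 bp
Sorted largest to smallest: 167, 37, 25, 18, 16, 9 bp.

167, 37, 25, 18, 16, 9 bp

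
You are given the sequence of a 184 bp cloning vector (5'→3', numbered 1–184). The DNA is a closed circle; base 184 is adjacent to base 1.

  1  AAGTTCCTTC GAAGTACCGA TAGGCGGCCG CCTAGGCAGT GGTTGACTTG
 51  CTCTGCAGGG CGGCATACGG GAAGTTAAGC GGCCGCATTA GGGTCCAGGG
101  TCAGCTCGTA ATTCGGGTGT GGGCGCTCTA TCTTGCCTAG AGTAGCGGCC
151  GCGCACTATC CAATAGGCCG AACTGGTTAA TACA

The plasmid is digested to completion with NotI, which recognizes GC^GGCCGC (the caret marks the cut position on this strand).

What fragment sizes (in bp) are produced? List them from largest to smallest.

66, 63, 55 bp

NotI sites (GCGGCCGC) start at positions 24, 79, 145.
NotI cuts after base 2 of each site, so after positions 25, 80, 146.
Circular molecule, 3 cuts → 3 fragments:
  26–80 → 55 bp
  81–146 → 66 bp
  147–184 then 1–25 → 38 + 25 = 63 bp
Sorted largest to smallest: 66, 63, 55 bp.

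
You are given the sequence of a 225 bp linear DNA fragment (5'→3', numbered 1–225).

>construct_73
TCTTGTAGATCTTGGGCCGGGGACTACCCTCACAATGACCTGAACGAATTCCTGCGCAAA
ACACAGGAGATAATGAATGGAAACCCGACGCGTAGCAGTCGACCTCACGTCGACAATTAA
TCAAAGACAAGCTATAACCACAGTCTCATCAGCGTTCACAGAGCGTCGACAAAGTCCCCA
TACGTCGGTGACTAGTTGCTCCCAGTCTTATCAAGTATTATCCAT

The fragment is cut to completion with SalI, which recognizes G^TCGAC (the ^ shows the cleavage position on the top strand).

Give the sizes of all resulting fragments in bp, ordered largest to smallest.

SalI sites (GTCGAC) start at positions 98, 109, 165.
SalI cuts after the first base of each site, so after positions 98, 109, 165.
Linear molecule, 3 cuts → 4 fragments:
  1–98 → 98 bp
  99–109 → 11 bp
  110–165 → 56 bp
  166–225 → 60 bp
Sorted largest to smallest: 98, 60, 56, 11 bp.

98, 60, 56, 11 bp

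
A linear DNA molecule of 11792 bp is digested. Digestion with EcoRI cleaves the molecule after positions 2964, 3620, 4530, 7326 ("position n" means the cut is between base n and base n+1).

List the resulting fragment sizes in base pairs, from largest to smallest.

4466, 2964, 2796, 910, 656 bp

Linear molecule, 4 cuts → 5 fragments:
  2964 − 0 = 2964 bp
  3620 − 2964 = 656 bp
  4530 − 3620 = 910 bp
  7326 − 4530 = 2796 bp
  11792 − 7326 = 4466 bp
Sorted largest to smallest: 4466, 2964, 2796, 910, 656 bp.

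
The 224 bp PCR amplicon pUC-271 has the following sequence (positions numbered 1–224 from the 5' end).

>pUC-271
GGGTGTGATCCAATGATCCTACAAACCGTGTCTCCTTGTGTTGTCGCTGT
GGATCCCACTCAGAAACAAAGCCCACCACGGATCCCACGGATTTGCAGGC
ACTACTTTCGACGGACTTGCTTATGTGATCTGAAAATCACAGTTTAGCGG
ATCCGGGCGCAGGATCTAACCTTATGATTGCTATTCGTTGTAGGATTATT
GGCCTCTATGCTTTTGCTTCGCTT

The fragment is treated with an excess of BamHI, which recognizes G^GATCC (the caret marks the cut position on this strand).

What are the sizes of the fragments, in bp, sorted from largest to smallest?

BamHI sites (GGATCC) start at positions 51, 80, 149.
BamHI cuts after the first base of each site, so after positions 51, 80, 149.
Linear molecule, 3 cuts → 4 fragments:
  1–51 → 51 bp
  52–80 → 29 bp
  81–149 → 69 bp
  150–224 → 75 bp
Sorted largest to smallest: 75, 69, 51, 29 bp.

75, 69, 51, 29 bp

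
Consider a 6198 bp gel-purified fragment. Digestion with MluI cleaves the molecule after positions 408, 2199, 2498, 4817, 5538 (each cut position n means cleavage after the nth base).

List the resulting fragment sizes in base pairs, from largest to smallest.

2319, 1791, 721, 660, 408, 299 bp

Linear molecule, 5 cuts → 6 fragments:
  408 − 0 = 408 bp
  2199 − 408 = 1791 bp
  2498 − 2199 = 299 bp
  4817 − 2498 = 2319 bp
  5538 − 4817 = 721 bp
  6198 − 5538 = 660 bp
Sorted largest to smallest: 2319, 1791, 721, 660, 408, 299 bp.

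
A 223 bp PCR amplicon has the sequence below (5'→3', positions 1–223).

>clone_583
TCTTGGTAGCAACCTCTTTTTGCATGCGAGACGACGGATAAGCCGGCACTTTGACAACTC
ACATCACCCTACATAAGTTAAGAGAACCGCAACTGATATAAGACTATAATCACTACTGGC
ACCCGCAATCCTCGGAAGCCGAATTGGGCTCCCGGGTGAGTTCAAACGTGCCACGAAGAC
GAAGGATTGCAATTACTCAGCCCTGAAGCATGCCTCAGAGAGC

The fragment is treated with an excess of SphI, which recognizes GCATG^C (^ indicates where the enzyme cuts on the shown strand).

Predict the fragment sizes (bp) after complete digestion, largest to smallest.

186, 26, 11 bp

SphI sites (GCATGC) start at positions 22, 208.
SphI cuts after base 5 of each site (before the last base), so after positions 26, 212.
Linear molecule, 2 cuts → 3 fragments:
  1–26 → 26 bp
  27–212 → 186 bp
  213–223 → 11 bp
Sorted largest to smallest: 186, 26, 11 bp.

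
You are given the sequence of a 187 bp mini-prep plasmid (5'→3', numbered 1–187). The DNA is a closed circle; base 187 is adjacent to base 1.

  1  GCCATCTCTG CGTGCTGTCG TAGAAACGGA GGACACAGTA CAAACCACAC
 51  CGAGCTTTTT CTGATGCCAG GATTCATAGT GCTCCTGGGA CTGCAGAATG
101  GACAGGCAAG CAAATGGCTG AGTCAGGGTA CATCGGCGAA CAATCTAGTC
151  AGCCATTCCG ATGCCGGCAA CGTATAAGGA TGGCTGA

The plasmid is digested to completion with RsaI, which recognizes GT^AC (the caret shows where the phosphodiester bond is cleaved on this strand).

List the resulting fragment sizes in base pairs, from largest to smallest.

97, 90 bp

RsaI sites (GTAC) start at positions 38, 128.
RsaI cuts after base 2 of each site, so after positions 39, 129.
Circular molecule, 2 cuts → 2 fragments:
  40–129 → 90 bp
  130–187 then 1–39 → 58 + 39 = 97 bp
Sorted largest to smallest: 97, 90 bp.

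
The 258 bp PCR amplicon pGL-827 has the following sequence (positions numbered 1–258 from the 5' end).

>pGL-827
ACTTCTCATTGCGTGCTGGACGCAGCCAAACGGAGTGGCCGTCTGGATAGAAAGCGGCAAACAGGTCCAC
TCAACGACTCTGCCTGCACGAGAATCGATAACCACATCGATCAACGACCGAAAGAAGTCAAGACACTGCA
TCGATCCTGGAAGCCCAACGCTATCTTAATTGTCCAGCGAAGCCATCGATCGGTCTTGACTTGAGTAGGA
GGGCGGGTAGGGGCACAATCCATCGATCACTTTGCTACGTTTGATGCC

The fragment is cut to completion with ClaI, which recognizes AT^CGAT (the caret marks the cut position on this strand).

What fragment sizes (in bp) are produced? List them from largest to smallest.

ClaI sites (ATCGAT) start at positions 94, 106, 140, 185, 232.
ClaI cuts after base 2 of each site, so after positions 95, 107, 141, 186, 233.
Linear molecule, 5 cuts → 6 fragments:
  1–95 → 95 bp
  96–107 → 12 bp
  108–141 → 34 bp
  142–186 → 45 bp
  187–233 → 47 bp
  234–258 → 25 bp
Sorted largest to smallest: 95, 47, 45, 34, 25, 12 bp.

95, 47, 45, 34, 25, 12 bp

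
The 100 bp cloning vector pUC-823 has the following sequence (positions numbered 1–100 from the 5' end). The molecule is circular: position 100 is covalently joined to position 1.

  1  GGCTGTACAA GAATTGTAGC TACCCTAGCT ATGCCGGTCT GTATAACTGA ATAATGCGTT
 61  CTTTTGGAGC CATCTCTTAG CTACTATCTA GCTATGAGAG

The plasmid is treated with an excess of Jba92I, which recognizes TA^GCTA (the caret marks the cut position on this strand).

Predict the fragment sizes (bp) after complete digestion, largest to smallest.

Jba92I sites (TAGCTA) start at positions 17, 26, 78, 89.
Jba92I cuts after base 2 of each site, so after positions 18, 27, 79, 90.
Circular molecule, 4 cuts → 4 fragments:
  19–27 → 9 bp
  28–79 → 52 bp
  80–90 → 11 bp
  91–100 then 1–18 → 10 + 18 = 28 bp
Sorted largest to smallest: 52, 28, 11, 9 bp.

52, 28, 11, 9 bp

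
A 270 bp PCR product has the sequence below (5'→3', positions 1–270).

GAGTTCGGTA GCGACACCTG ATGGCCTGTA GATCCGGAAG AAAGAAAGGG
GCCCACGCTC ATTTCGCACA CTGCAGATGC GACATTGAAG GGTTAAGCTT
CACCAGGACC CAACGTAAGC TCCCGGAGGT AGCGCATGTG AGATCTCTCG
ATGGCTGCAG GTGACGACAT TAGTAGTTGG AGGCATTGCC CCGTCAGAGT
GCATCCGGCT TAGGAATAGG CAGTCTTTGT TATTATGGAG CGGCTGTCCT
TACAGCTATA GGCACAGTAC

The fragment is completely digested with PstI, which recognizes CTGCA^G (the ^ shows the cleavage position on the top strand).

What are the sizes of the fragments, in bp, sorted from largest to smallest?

111, 84, 75 bp

PstI sites (CTGCAG) start at positions 71, 155.
PstI cuts after base 5 of each site (before the last base), so after positions 75, 159.
Linear molecule, 2 cuts → 3 fragments:
  1–75 → 75 bp
  76–159 → 84 bp
  160–270 → 111 bp
Sorted largest to smallest: 111, 84, 75 bp.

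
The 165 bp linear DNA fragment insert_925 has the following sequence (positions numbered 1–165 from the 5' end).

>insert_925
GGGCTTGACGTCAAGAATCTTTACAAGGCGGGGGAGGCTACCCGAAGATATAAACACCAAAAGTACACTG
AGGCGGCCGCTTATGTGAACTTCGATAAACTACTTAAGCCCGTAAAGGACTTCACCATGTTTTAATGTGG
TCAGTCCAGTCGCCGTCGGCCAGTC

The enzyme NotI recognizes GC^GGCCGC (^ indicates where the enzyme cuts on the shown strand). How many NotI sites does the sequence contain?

1

GCGGCCGC occurs starting at position 73.
NotI cuts at 1 site.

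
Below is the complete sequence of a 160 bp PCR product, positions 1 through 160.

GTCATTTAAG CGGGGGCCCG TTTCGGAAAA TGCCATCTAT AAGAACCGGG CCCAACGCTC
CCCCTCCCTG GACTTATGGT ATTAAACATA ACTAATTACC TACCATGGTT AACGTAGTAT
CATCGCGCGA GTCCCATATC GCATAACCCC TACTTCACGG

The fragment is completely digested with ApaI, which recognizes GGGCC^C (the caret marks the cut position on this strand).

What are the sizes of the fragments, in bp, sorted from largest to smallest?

108, 34, 18 bp

ApaI sites (GGGCCC) start at positions 14, 48.
ApaI cuts after base 5 of each site (before the last base), so after positions 18, 52.
Linear molecule, 2 cuts → 3 fragments:
  1–18 → 18 bp
  19–52 → 34 bp
  53–160 → 108 bp
Sorted largest to smallest: 108, 34, 18 bp.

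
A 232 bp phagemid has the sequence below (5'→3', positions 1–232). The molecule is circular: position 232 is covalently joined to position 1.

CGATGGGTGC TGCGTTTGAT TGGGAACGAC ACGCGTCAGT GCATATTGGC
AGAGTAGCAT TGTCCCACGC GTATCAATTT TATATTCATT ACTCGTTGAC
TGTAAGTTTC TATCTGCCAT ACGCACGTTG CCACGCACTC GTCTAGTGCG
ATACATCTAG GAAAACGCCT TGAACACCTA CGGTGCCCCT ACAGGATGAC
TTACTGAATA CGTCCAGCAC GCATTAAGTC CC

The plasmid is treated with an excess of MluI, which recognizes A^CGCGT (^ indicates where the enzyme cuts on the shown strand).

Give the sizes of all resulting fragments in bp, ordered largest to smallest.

196, 36 bp

MluI sites (ACGCGT) start at positions 31, 67.
MluI cuts after the first base of each site, so after positions 31, 67.
Circular molecule, 2 cuts → 2 fragments:
  32–67 → 36 bp
  68–232 then 1–31 → 165 + 31 = 196 bp
Sorted largest to smallest: 196, 36 bp.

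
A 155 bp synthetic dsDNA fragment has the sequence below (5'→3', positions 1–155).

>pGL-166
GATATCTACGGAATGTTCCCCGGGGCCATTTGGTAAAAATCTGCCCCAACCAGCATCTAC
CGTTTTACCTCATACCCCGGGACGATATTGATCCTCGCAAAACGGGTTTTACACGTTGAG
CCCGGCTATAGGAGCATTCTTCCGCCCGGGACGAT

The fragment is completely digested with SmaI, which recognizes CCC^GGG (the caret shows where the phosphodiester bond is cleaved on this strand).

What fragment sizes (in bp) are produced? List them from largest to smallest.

69, 57, 21, 8 bp

SmaI sites (CCCGGG) start at positions 19, 76, 145.
SmaI cuts after base 3 of each site, so after positions 21, 78, 147.
Linear molecule, 3 cuts → 4 fragments:
  1–21 → 21 bp
  22–78 → 57 bp
  79–147 → 69 bp
  148–155 → 8 bp
Sorted largest to smallest: 69, 57, 21, 8 bp.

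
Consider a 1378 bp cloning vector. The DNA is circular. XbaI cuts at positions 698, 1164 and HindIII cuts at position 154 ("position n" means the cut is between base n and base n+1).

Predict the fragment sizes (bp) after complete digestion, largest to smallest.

Combined cut positions (sorted): 154, 698, 1164.
Circular molecule, 3 cuts → 3 fragments:
  698 − 154 = 544 bp
  1164 − 698 = 466 bp
  wrap: 1378 − 1164 + 154 = 368 bp
Sorted largest to smallest: 544, 466, 368 bp.

544, 466, 368 bp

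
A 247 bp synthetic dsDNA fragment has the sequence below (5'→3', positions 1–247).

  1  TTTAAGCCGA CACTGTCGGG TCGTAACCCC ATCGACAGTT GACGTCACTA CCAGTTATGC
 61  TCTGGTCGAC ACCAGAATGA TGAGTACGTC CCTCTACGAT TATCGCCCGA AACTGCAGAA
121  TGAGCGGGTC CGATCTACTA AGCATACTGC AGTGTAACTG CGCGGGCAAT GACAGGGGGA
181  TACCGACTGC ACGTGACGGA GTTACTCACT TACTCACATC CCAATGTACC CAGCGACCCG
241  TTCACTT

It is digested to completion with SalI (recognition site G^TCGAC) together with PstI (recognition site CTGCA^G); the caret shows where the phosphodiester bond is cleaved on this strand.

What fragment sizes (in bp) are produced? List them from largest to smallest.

The SalI site (GTCGAC) starts at position 65.
SalI cuts after the first base of each site, so after position 65.
PstI sites (CTGCAG) start at positions 113, 147.
PstI cuts after base 5 of each site (before the last base), so after positions 117, 151.
Combined cut positions: 65, 117, 151.
Linear molecule, 3 cuts → 4 fragments:
  1–65 → 65 bp
  66–117 → 52 bp
  118–151 → 34 bp
  152–247 → 96 bp
Sorted largest to smallest: 96, 65, 52, 34 bp.

96, 65, 52, 34 bp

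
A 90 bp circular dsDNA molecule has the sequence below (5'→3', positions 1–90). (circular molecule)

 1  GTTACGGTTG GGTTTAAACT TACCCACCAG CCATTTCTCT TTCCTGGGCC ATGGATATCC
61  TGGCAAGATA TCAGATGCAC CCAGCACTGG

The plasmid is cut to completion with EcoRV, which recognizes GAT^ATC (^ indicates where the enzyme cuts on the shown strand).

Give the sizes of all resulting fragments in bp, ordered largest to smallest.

EcoRV sites (GATATC) start at positions 54, 67.
EcoRV cuts after base 3 of each site, so after positions 56, 69.
Circular molecule, 2 cuts → 2 fragments:
  57–69 → 13 bp
  70–90 then 1–56 → 21 + 56 = 77 bp
Sorted largest to smallest: 77, 13 bp.

77, 13 bp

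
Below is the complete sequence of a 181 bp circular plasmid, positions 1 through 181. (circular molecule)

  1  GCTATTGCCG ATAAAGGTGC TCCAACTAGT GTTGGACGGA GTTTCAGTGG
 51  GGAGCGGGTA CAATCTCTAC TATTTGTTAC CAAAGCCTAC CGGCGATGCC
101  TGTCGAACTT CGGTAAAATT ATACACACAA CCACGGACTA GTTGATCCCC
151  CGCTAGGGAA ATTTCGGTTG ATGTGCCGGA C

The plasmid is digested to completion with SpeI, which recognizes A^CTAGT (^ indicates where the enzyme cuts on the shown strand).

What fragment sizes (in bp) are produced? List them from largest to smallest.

112, 69 bp

SpeI sites (ACTAGT) start at positions 25, 137.
SpeI cuts after the first base of each site, so after positions 25, 137.
Circular molecule, 2 cuts → 2 fragments:
  26–137 → 112 bp
  138–181 then 1–25 → 44 + 25 = 69 bp
Sorted largest to smallest: 112, 69 bp.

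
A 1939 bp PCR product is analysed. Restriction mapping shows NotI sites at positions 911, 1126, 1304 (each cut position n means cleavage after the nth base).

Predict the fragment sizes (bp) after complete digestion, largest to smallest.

Linear molecule, 3 cuts → 4 fragments:
  911 − 0 = 911 bp
  1126 − 911 = 215 bp
  1304 − 1126 = 178 bp
  1939 − 1304 = 635 bp
Sorted largest to smallest: 911, 635, 215, 178 bp.

911, 635, 215, 178 bp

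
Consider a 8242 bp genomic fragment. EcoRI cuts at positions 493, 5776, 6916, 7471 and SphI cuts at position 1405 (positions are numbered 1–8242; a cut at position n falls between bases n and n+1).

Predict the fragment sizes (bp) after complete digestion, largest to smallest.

Combined cut positions (sorted): 493, 1405, 5776, 6916, 7471.
Linear molecule, 5 cuts → 6 fragments:
  493 − 0 = 493 bp
  1405 − 493 = 912 bp
  5776 − 1405 = 4371 bp
  6916 − 5776 = 1140 bp
  7471 − 6916 = 555 bp
  8242 − 7471 = 771 bp
Sorted largest to smallest: 4371, 1140, 912, 771, 555, 493 bp.

4371, 1140, 912, 771, 555, 493 bp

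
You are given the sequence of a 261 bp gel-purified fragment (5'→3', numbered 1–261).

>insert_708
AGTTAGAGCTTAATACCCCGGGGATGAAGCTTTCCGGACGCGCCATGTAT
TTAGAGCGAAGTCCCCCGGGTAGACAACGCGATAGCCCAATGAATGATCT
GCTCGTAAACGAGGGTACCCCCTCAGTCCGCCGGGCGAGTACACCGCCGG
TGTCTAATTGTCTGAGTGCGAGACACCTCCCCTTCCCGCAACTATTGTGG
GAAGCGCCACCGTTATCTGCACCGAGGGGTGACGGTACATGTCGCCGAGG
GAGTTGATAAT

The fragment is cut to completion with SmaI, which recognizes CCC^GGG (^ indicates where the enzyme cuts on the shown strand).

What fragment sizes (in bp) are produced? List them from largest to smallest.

SmaI sites (CCCGGG) start at positions 17, 65.
SmaI cuts after base 3 of each site, so after positions 19, 67.
Linear molecule, 2 cuts → 3 fragments:
  1–19 → 19 bp
  20–67 → 48 bp
  68–261 → 194 bp
Sorted largest to smallest: 194, 48, 19 bp.

194, 48, 19 bp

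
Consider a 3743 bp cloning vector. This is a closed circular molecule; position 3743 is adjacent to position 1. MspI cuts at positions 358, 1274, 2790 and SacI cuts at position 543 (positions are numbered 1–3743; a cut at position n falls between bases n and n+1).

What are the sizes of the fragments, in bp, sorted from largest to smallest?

Combined cut positions (sorted): 358, 543, 1274, 2790.
Circular molecule, 4 cuts → 4 fragments:
  543 − 358 = 185 bp
  1274 − 543 = 731 bp
  2790 − 1274 = 1516 bp
  wrap: 3743 − 2790 + 358 = 1311 bp
Sorted largest to smallest: 1516, 1311, 731, 185 bp.

1516, 1311, 731, 185 bp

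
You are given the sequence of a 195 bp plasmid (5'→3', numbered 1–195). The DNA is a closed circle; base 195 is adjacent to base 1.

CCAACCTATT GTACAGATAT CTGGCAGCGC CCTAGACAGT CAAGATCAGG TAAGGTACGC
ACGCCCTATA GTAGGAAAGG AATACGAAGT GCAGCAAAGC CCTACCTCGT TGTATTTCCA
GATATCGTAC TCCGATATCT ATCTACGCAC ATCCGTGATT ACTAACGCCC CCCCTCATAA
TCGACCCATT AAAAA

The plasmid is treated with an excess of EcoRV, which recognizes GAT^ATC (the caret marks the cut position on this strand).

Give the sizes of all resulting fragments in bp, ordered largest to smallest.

EcoRV sites (GATATC) start at positions 16, 121, 134.
EcoRV cuts after base 3 of each site, so after positions 18, 123, 136.
Circular molecule, 3 cuts → 3 fragments:
  19–123 → 105 bp
  124–136 → 13 bp
  137–195 then 1–18 → 59 + 18 = 77 bp
Sorted largest to smallest: 105, 77, 13 bp.

105, 77, 13 bp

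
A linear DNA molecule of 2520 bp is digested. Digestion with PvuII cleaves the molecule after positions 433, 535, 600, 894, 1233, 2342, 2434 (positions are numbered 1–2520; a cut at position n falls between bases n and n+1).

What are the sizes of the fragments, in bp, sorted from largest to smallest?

1109, 433, 339, 294, 102, 92, 86, 65 bp

Linear molecule, 7 cuts → 8 fragments:
  433 − 0 = 433 bp
  535 − 433 = 102 bp
  600 − 535 = 65 bp
  894 − 600 = 294 bp
  1233 − 894 = 339 bp
  2342 − 1233 = 1109 bp
  2434 − 2342 = 92 bp
  2520 − 2434 = 86 bp
Sorted largest to smallest: 1109, 433, 339, 294, 102, 92, 86, 65 bp.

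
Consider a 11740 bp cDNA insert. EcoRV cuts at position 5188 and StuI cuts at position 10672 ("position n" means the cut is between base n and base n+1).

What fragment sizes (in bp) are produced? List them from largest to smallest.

5484, 5188, 1068 bp

Combined cut positions (sorted): 5188, 10672.
Linear molecule, 2 cuts → 3 fragments:
  5188 − 0 = 5188 bp
  10672 − 5188 = 5484 bp
  11740 − 10672 = 1068 bp
Sorted largest to smallest: 5484, 5188, 1068 bp.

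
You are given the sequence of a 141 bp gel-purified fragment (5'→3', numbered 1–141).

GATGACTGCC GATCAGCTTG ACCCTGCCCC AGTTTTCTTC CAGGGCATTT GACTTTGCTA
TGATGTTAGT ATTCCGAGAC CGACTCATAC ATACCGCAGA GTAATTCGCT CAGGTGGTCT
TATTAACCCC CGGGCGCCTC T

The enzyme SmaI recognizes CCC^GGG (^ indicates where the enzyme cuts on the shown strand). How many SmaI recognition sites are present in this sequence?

1

CCCGGG occurs starting at position 129.
SmaI cuts at 1 site.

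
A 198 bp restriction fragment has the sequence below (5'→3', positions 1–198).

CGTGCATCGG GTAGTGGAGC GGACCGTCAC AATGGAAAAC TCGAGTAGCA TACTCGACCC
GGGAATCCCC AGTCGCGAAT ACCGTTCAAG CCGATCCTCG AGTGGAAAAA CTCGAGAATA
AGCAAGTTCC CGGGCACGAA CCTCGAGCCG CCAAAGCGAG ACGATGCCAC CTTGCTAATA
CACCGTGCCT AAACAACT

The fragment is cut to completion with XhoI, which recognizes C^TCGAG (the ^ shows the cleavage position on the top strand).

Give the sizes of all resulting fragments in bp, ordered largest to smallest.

XhoI sites (CTCGAG) start at positions 40, 97, 111, 142.
XhoI cuts after the first base of each site, so after positions 40, 97, 111, 142.
Linear molecule, 4 cuts → 5 fragments:
  1–40 → 40 bp
  41–97 → 57 bp
  98–111 → 14 bp
  112–142 → 31 bp
  143–198 → 56 bp
Sorted largest to smallest: 57, 56, 40, 31, 14 bp.

57, 56, 40, 31, 14 bp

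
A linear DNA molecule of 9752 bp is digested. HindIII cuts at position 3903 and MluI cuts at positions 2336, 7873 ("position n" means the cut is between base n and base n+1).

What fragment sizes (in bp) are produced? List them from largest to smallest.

3970, 2336, 1879, 1567 bp

Combined cut positions (sorted): 2336, 3903, 7873.
Linear molecule, 3 cuts → 4 fragments:
  2336 − 0 = 2336 bp
  3903 − 2336 = 1567 bp
  7873 − 3903 = 3970 bp
  9752 − 7873 = 1879 bp
Sorted largest to smallest: 3970, 2336, 1879, 1567 bp.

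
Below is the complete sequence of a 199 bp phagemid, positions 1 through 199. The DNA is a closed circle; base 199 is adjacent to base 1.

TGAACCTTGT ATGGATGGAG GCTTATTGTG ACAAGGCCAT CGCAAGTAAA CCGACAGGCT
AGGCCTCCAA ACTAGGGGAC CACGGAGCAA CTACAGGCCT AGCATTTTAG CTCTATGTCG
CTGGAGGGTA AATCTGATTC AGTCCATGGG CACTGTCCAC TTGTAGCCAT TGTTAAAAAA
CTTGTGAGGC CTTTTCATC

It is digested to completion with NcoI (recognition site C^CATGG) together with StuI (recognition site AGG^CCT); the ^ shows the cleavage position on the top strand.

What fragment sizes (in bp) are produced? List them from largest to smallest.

73, 47, 45, 34 bp

The NcoI site (CCATGG) starts at position 144.
NcoI cuts after the first base of each site, so after position 144.
StuI sites (AGGCCT) start at positions 61, 95, 187.
StuI cuts after base 3 of each site, so after positions 63, 97, 189.
Combined cut positions: 63, 97, 144, 189.
Circular molecule, 4 cuts → 4 fragments:
  64–97 → 34 bp
  98–144 → 47 bp
  145–189 → 45 bp
  190–199 then 1–63 → 10 + 63 = 73 bp
Sorted largest to smallest: 73, 47, 45, 34 bp.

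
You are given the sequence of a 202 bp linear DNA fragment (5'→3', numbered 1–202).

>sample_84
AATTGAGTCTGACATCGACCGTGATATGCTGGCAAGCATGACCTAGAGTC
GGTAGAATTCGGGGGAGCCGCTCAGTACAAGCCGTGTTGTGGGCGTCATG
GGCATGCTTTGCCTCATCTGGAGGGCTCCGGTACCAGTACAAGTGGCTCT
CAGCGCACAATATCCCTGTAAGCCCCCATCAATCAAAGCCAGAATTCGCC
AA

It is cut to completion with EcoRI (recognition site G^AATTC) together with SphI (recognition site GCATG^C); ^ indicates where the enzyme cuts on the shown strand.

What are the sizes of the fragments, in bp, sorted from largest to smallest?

EcoRI sites (GAATTC) start at positions 55, 192.
EcoRI cuts after the first base of each site, so after positions 55, 192.
The SphI site (GCATGC) starts at position 102.
SphI cuts after base 5 of each site (before the last base), so after position 106.
Combined cut positions: 55, 106, 192.
Linear molecule, 3 cuts → 4 fragments:
  1–55 → 55 bp
  56–106 → 51 bp
  107–192 → 86 bp
  193–202 → 10 bp
Sorted largest to smallest: 86, 55, 51, 10 bp.

86, 55, 51, 10 bp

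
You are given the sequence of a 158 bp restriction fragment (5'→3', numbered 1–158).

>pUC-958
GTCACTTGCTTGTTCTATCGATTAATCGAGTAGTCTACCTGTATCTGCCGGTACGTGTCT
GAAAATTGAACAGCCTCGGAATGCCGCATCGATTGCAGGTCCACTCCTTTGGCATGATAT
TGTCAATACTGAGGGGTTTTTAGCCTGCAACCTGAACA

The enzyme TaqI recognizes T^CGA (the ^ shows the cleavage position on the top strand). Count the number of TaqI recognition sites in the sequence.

3

TCGA occurs starting at positions 18, 26, 89.
TaqI cuts at 3 sites.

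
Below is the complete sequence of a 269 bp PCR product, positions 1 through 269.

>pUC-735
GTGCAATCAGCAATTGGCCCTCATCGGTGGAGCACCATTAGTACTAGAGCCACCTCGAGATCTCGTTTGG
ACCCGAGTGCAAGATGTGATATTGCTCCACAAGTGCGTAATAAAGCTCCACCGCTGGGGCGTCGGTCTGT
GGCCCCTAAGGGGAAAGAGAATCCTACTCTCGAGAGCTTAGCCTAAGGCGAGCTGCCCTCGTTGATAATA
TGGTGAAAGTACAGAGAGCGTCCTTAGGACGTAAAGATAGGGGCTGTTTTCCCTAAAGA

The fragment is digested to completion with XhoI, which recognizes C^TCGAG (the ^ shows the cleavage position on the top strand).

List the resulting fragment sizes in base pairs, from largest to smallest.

115, 100, 54 bp

XhoI sites (CTCGAG) start at positions 54, 169.
XhoI cuts after the first base of each site, so after positions 54, 169.
Linear molecule, 2 cuts → 3 fragments:
  1–54 → 54 bp
  55–169 → 115 bp
  170–269 → 100 bp
Sorted largest to smallest: 115, 100, 54 bp.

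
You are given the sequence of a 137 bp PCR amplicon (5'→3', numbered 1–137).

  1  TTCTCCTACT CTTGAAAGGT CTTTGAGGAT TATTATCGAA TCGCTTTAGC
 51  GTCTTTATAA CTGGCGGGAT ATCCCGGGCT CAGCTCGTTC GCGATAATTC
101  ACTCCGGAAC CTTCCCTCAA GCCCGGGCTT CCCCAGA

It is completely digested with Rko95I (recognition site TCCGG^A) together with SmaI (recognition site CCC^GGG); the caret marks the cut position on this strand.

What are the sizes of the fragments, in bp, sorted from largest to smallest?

The Rko95I site (TCCGGA) starts at position 103.
Rko95I cuts after base 5 of each site (before the last base), so after position 107.
SmaI sites (CCCGGG) start at positions 73, 122.
SmaI cuts after base 3 of each site, so after positions 75, 124.
Combined cut positions: 75, 107, 124.
Linear molecule, 3 cuts → 4 fragments:
  1–75 → 75 bp
  76–107 → 32 bp
  108–124 → 17 bp
  125–137 → 13 bp
Sorted largest to smallest: 75, 32, 17, 13 bp.

75, 32, 17, 13 bp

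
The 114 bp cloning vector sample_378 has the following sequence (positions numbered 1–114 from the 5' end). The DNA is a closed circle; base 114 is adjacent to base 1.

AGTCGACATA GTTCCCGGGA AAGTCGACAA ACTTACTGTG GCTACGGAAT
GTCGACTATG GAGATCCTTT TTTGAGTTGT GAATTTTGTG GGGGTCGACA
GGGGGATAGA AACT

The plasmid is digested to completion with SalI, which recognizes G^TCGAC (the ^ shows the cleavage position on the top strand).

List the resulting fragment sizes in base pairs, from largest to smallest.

SalI sites (GTCGAC) start at positions 2, 23, 51, 94.
SalI cuts after the first base of each site, so after positions 2, 23, 51, 94.
Circular molecule, 4 cuts → 4 fragments:
  3–23 → 21 bp
  24–51 → 28 bp
  52–94 → 43 bp
  95–114 then 1–2 → 20 + 2 = 22 bp
Sorted largest to smallest: 43, 28, 22, 21 bp.

43, 28, 22, 21 bp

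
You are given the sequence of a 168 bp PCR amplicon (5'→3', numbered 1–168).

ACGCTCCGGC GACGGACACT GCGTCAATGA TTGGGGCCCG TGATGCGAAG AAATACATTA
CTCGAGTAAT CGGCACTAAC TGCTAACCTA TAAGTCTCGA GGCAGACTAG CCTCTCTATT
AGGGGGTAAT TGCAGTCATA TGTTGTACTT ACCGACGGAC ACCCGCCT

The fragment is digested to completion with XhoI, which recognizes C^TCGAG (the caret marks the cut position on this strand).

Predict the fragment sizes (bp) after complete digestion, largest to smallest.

XhoI sites (CTCGAG) start at positions 61, 96.
XhoI cuts after the first base of each site, so after positions 61, 96.
Linear molecule, 2 cuts → 3 fragments:
  1–61 → 61 bp
  62–96 → 35 bp
  97–168 → 72 bp
Sorted largest to smallest: 72, 61, 35 bp.

72, 61, 35 bp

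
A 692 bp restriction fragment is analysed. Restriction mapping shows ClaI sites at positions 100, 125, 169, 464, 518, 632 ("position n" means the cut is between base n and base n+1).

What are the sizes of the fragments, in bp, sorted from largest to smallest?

295, 114, 100, 60, 54, 44, 25 bp

Linear molecule, 6 cuts → 7 fragments:
  100 − 0 = 100 bp
  125 − 100 = 25 bp
  169 − 125 = 44 bp
  464 − 169 = 295 bp
  518 − 464 = 54 bp
  632 − 518 = 114 bp
  692 − 632 = 60 bp
Sorted largest to smallest: 295, 114, 100, 60, 54, 44, 25 bp.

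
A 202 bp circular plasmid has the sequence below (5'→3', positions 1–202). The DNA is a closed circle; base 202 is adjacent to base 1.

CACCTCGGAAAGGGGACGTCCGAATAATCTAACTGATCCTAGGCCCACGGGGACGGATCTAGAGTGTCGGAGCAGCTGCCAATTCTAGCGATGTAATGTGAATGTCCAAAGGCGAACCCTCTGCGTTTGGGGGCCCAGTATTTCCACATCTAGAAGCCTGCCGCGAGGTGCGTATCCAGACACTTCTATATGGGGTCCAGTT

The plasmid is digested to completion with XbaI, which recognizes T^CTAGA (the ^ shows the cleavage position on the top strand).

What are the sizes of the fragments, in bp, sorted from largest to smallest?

XbaI sites (TCTAGA) start at positions 58, 149.
XbaI cuts after the first base of each site, so after positions 58, 149.
Circular molecule, 2 cuts → 2 fragments:
  59–149 → 91 bp
  150–202 then 1–58 → 53 + 58 = 111 bp
Sorted largest to smallest: 111, 91 bp.

111, 91 bp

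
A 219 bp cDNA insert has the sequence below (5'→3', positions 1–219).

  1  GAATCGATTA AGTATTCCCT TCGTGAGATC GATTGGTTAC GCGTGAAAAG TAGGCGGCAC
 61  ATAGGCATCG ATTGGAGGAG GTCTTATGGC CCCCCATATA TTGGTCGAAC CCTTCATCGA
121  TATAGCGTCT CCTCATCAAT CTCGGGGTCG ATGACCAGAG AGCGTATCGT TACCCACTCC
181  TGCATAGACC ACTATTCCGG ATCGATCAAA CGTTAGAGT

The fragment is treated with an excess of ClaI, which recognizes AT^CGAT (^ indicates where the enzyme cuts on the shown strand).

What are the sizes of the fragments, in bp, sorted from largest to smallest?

85, 49, 39, 25, 17, 4 bp

ClaI sites (ATCGAT) start at positions 3, 28, 67, 116, 201.
ClaI cuts after base 2 of each site, so after positions 4, 29, 68, 117, 202.
Linear molecule, 5 cuts → 6 fragments:
  1–4 → 4 bp
  5–29 → 25 bp
  30–68 → 39 bp
  69–117 → 49 bp
  118–202 → 85 bp
  203–219 → 17 bp
Sorted largest to smallest: 85, 49, 39, 25, 17, 4 bp.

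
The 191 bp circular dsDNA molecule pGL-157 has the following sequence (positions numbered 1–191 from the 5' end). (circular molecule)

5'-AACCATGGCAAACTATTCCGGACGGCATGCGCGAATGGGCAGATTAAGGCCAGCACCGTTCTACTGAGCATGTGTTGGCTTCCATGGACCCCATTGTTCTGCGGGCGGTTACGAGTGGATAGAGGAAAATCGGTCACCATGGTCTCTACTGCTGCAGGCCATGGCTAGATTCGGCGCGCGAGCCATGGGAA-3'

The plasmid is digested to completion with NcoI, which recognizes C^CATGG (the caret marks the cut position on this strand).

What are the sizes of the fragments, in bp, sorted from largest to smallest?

NcoI sites (CCATGG) start at positions 3, 82, 137, 159, 183.
NcoI cuts after the first base of each site, so after positions 3, 82, 137, 159, 183.
Circular molecule, 5 cuts → 5 fragments:
  4–82 → 79 bp
  83–137 → 55 bp
  138–159 → 22 bp
  160–183 → 24 bp
  184–191 then 1–3 → 8 + 3 = 11 bp
Sorted largest to smallest: 79, 55, 24, 22, 11 bp.

79, 55, 24, 22, 11 bp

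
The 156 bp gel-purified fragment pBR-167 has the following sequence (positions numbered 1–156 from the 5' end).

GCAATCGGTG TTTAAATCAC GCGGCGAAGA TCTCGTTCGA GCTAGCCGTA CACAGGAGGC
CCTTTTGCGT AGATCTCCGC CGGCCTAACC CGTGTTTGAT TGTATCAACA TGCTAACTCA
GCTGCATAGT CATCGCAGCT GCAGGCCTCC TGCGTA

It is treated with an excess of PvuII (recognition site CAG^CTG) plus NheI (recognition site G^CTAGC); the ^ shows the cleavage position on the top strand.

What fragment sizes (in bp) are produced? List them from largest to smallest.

80, 41, 18, 17 bp

PvuII sites (CAGCTG) start at positions 119, 136.
PvuII cuts after base 3 of each site, so after positions 121, 138.
The NheI site (GCTAGC) starts at position 41.
NheI cuts after the first base of each site, so after position 41.
Combined cut positions: 41, 121, 138.
Linear molecule, 3 cuts → 4 fragments:
  1–41 → 41 bp
  42–121 → 80 bp
  122–138 → 17 bp
  139–156 → 18 bp
Sorted largest to smallest: 80, 41, 18, 17 bp.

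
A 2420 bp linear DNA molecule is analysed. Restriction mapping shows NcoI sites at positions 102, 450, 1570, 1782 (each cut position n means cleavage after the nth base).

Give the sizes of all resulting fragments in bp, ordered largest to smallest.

Linear molecule, 4 cuts → 5 fragments:
  102 − 0 = 102 bp
  450 − 102 = 348 bp
  1570 − 450 = 1120 bp
  1782 − 1570 = 212 bp
  2420 − 1782 = 638 bp
Sorted largest to smallest: 1120, 638, 348, 212, 102 bp.

1120, 638, 348, 212, 102 bp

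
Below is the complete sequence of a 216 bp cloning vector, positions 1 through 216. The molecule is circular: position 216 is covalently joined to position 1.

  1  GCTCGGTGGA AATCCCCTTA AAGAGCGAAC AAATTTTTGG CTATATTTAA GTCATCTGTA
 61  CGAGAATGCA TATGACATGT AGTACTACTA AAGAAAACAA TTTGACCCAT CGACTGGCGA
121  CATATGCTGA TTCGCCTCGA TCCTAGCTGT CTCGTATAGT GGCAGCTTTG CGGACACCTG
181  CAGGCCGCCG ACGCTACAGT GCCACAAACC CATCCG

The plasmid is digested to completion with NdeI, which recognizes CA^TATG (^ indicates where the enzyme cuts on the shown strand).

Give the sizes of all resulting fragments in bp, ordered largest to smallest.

NdeI sites (CATATG) start at positions 69, 121.
NdeI cuts after base 2 of each site, so after positions 70, 122.
Circular molecule, 2 cuts → 2 fragments:
  71–122 → 52 bp
  123–216 then 1–70 → 94 + 70 = 164 bp
Sorted largest to smallest: 164, 52 bp.

164, 52 bp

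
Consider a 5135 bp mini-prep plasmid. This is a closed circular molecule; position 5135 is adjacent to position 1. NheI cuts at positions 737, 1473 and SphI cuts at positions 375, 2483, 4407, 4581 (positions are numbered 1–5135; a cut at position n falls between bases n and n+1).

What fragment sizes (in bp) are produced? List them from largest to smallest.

1924, 1010, 929, 736, 362, 174 bp

Combined cut positions (sorted): 375, 737, 1473, 2483, 4407, 4581.
Circular molecule, 6 cuts → 6 fragments:
  737 − 375 = 362 bp
  1473 − 737 = 736 bp
  2483 − 1473 = 1010 bp
  4407 − 2483 = 1924 bp
  4581 − 4407 = 174 bp
  wrap: 5135 − 4581 + 375 = 929 bp
Sorted largest to smallest: 1924, 1010, 929, 736, 362, 174 bp.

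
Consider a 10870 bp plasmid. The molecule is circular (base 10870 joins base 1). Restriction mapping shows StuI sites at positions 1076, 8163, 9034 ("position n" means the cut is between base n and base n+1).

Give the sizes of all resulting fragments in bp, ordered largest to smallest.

Circular molecule, 3 cuts → 3 fragments:
  8163 − 1076 = 7087 bp
  9034 − 8163 = 871 bp
  wrap: 10870 − 9034 + 1076 = 2912 bp
Sorted largest to smallest: 7087, 2912, 871 bp.

7087, 2912, 871 bp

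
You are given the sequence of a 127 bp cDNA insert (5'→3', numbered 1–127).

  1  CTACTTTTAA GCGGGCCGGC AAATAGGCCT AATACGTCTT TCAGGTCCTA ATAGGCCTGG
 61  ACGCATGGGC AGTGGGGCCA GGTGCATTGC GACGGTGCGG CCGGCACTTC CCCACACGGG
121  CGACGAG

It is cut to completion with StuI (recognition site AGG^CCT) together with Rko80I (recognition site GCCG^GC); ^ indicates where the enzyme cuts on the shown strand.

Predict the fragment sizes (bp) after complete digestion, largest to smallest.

StuI sites (AGGCCT) start at positions 25, 53.
StuI cuts after base 3 of each site, so after positions 27, 55.
Rko80I sites (GCCGGC) start at positions 15, 100.
Rko80I cuts after base 4 of each site, so after positions 18, 103.
Combined cut positions: 18, 27, 55, 103.
Linear molecule, 4 cuts → 5 fragments:
  1–18 → 18 bp
  19–27 → 9 bp
  28–55 → 28 bp
  56–103 → 48 bp
  104–127 → 24 bp
Sorted largest to smallest: 48, 28, 24, 18, 9 bp.

48, 28, 24, 18, 9 bp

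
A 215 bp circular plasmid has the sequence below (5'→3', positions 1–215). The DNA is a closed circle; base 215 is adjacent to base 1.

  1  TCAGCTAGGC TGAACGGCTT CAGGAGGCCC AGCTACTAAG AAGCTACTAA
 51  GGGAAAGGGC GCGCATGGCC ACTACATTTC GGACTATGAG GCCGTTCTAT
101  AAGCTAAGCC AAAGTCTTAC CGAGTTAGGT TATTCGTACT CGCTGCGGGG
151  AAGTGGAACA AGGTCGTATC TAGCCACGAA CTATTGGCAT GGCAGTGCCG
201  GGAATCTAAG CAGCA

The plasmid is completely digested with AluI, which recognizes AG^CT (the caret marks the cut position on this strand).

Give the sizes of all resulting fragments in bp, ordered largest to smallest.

AluI sites (AGCT) start at positions 3, 31, 42, 102.
AluI cuts after base 2 of each site, so after positions 4, 32, 43, 103.
Circular molecule, 4 cuts → 4 fragments:
  5–32 → 28 bp
  33–43 → 11 bp
  44–103 → 60 bp
  104–215 then 1–4 → 112 + 4 = 116 bp
Sorted largest to smallest: 116, 60, 28, 11 bp.

116, 60, 28, 11 bp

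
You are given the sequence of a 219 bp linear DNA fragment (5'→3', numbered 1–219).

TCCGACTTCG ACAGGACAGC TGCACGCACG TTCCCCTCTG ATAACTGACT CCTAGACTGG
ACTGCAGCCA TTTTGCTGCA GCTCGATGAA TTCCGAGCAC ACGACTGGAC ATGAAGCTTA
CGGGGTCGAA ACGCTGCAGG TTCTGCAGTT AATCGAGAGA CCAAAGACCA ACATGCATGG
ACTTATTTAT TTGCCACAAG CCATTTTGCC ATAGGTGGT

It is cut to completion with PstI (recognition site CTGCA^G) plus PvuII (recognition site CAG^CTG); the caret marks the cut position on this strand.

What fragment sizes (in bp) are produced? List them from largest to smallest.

72, 58, 47, 19, 14, 9 bp

PstI sites (CTGCAG) start at positions 62, 76, 134, 143.
PstI cuts after base 5 of each site (before the last base), so after positions 66, 80, 138, 147.
The PvuII site (CAGCTG) starts at position 17.
PvuII cuts after base 3 of each site, so after position 19.
Combined cut positions: 19, 66, 80, 138, 147.
Linear molecule, 5 cuts → 6 fragments:
  1–19 → 19 bp
  20–66 → 47 bp
  67–80 → 14 bp
  81–138 → 58 bp
  139–147 → 9 bp
  148–219 → 72 bp
Sorted largest to smallest: 72, 58, 47, 19, 14, 9 bp.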